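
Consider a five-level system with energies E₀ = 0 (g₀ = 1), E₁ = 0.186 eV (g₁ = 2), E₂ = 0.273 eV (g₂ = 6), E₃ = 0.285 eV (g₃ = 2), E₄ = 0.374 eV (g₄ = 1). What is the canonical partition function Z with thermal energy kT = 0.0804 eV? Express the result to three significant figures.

Eᵢ/kT = 0, 2.3134, 3.3955, 3.5448, 4.6517.
Z = Σ gᵢe^(−Eᵢ/kT) = 1·e^(−0) + 2·e^(−2.3134) + 6·e^(−3.3955) + 2·e^(−3.5448) + 1·e^(−4.6517) = 1.0000 + 0.19785 + 0.20114 + 0.057749 + 0.0095454 = 1.4663.

Z = 1.47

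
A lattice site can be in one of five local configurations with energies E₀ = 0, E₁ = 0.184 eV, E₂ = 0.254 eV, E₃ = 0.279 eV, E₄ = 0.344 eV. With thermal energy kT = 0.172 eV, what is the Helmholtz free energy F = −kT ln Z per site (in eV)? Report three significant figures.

Eᵢ/kT = 0, 1.0698, 1.4767, 1.6221, 2.0000.
Z = Σ e^(−Eᵢ/kT) = e^(−0) + e^(−1.0698) + e^(−1.4767) + e^(−1.6221) + e^(−2.0000) = 1.0000 + 0.34308 + 0.22839 + 0.19748 + 0.13534 = 1.9043.
F = −kT ln Z = −0.172 × ln(1.9043) = −0.172 × 0.64411 = -0.111 eV.

-0.111 eV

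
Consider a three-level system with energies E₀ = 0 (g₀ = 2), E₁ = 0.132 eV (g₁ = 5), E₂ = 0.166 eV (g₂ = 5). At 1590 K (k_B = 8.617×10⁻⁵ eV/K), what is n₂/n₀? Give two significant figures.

k_BT = 8.617×10⁻⁵ × 1590 K = 0.1370 eV.
n₂/n₀ = (g₂/g₀) exp[−(E₂−E₀)/kT] = (5/2) × exp(−(0.166 eV)/(0.1370 eV)) = (5/2) × exp(-1.212) = 0.74.

0.74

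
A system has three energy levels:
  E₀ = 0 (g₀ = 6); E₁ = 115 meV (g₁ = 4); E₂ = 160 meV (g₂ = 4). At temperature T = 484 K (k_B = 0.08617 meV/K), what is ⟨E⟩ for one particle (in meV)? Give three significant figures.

6.78 meV

k_BT = 0.08617 × 484 K = 41.706 meV.
Eᵢ/kT = 0, 2.7574, 3.8364.
Z = Σ gᵢe^(−Eᵢ/kT) = 6·e^(−0) + 4·e^(−2.7574) + 4·e^(−3.8364) = 6.0000 + 0.25383 + 0.086284 = 6.3401.
⟨E⟩ = Σ Eᵢ gᵢe^(−Eᵢ/kT) / Z = (0·6.0000 + 115·0.25383 + 160·0.086284) / 6.3401 = 6.78 meV.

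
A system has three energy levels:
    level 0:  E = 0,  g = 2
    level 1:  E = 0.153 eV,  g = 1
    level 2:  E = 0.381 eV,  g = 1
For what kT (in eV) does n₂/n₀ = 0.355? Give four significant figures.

n₂/n₀ = (g₂/g₀) exp[−(E₂−E₀)/kT] = 0.355.
⇒ (E₂−E₀)/kT = ln((1/2)/0.355) = ln(1.40845) = 0.342490.
kT = 0.381 eV / 0.342490 = 1.112 eV.

1.112 eV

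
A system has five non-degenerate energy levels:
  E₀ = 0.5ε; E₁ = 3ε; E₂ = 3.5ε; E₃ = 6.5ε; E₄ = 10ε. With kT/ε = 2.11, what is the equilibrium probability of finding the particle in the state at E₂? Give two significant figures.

0.15

Eᵢ/kT = 0.2370, 1.422, 1.659, 3.081, 4.739.
Z = Σ e^(−Eᵢ/kT) = e^(−0.2370) + e^(−1.422) + e^(−1.659) + e^(−3.081) + e^(−4.739) = 0.7890 + 0.2412 + 0.1903 + 0.04591 + 0.008747 = 1.275.
P₂ = e^(−E₂/kT) / Z = 0.1903/1.275 = 0.15.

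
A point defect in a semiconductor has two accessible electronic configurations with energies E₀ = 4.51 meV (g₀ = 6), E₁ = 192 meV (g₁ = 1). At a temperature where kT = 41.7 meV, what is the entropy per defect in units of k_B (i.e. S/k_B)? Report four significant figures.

Eᵢ/kT = 0.108153, 4.60432.
Z = Σ gᵢe^(−Eᵢ/kT) = 6·e^(−0.108153) + 1·e^(−4.60432) = 5.38494 + 0.0100085 = 5.39495.
⟨E⟩ = Σ EᵢPᵢ = 4.85782 meV.
S/k_B = ln Z + ⟨E⟩/kT = ln(5.39495) + 4.85782/41.7 = 1.68546 + 0.116494 = 1.802.

1.802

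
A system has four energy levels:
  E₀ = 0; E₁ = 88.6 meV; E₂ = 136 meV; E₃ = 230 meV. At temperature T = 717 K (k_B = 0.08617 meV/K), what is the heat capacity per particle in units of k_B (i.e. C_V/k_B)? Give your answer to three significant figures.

k_BT = 0.08617 × 717 K = 61.784 meV.
Eᵢ/kT = 0, 1.4340, 2.2012, 3.7226.
Z = Σ e^(−Eᵢ/kT) = e^(−0) + e^(−1.4340) + e^(−2.2012) + e^(−3.7226) = 1.0000 + 0.23835 + 0.11067 + 0.024171 = 1.3732.
⟨E⟩ = 30.388 meV, ⟨E²⟩ = 3784.3 meV².
C_V/k_B = (⟨E²⟩ − ⟨E⟩²)/(kT)² = (3784.3 − 923.43)/3817.3 = 0.749.

0.749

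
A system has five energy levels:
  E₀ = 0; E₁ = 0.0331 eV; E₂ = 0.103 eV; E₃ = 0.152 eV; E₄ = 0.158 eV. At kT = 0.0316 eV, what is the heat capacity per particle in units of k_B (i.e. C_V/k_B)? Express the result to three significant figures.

Eᵢ/kT = 0, 1.0475, 3.2595, 4.8101, 5.0000.
Z = Σ e^(−Eᵢ/kT) = e^(−0) + e^(−1.0475) + e^(−3.2595) + e^(−4.8101) + e^(−5.0000) = 1.0000 + 0.35081 + 0.038408 + 0.0081470 + 0.0067379 = 1.4041.
⟨E⟩ = 0.012728 eV, ⟨E²⟩ = 0.00081779 eV².
C_V/k_B = (⟨E²⟩ − ⟨E⟩²)/(kT)² = (0.00081779 − 0.00016200)/0.00099856 = 0.657.

0.657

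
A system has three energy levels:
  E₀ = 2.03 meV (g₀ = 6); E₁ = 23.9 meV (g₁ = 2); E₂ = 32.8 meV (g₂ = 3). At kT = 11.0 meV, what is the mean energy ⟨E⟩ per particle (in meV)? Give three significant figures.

3.83 meV

Eᵢ/kT = 0.18455, 2.1727, 2.9818.
Z = Σ gᵢe^(−Eᵢ/kT) = 6·e^(−0.18455) + 2·e^(−2.1727) + 3·e^(−2.9818) = 4.9889 + 0.22774 + 0.15210 = 5.3687.
⟨E⟩ = Σ Eᵢ gᵢe^(−Eᵢ/kT) / Z = (2.03·4.9889 + 23.9·0.22774 + 32.8·0.15210) / 5.3687 = 3.83 meV.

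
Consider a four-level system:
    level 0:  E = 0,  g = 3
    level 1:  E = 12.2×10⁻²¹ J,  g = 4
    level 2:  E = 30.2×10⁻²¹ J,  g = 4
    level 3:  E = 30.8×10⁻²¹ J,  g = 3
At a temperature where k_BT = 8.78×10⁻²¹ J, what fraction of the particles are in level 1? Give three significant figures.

Eᵢ/kT = 0, 1.3895, 3.4396, 3.5080.
Z = Σ gᵢe^(−Eᵢ/kT) = 3·e^(−0) + 4·e^(−1.3895) + 4·e^(−3.4396) + 3·e^(−3.5080) = 3.0000 + 0.99680 + 0.12831 + 0.089870 = 4.2150.
P₁ = g₁ e^(−E₁/kT) / Z = 0.99680/4.2150 = 0.236.

0.236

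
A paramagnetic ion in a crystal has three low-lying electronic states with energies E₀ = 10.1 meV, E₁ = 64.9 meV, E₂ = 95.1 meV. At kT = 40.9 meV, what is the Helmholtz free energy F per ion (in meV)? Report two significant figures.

Eᵢ/kT = 0.2469, 1.587, 2.325.
Z = Σ e^(−Eᵢ/kT) = e^(−0.2469) + e^(−1.587) + e^(−2.325) = 0.7812 + 0.2045 + 0.09778 = 1.083.
F = −kT ln Z = −40.9 × ln(1.083) = −40.9 × 0.07973 = -3.3 meV.

-3.3 meV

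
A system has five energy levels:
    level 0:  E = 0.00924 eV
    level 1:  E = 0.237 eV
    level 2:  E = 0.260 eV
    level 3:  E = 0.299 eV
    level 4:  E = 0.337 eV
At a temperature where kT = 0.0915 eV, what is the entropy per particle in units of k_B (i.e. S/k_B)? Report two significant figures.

0.70

Eᵢ/kT = 0.1010, 2.590, 2.842, 3.268, 3.683.
Z = Σ e^(−Eᵢ/kT) = e^(−0.1010) + e^(−2.590) + e^(−2.842) + e^(−3.268) + e^(−3.683) = 0.9039 + 0.07502 + 0.05831 + 0.03808 + 0.02515 = 1.100.
⟨E⟩ = Σ EᵢPᵢ = 0.05559 eV.
S/k_B = ln Z + ⟨E⟩/kT = ln(1.100) + 0.05559/0.0915 = 0.09531 + 0.6075 = 0.70.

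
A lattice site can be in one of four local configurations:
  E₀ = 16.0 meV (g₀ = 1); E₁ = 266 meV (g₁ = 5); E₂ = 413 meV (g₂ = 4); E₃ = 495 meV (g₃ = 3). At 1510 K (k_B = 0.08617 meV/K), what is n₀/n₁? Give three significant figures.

k_BT = 0.08617 × 1510 K = 130.12 meV.
n₀/n₁ = (g₀/g₁) exp[−(E₀−E₁)/kT] = (1/5) × exp(−(-250.0 meV)/(130.12 meV)) = (1/5) × exp(1.9213) = 1.37.

1.37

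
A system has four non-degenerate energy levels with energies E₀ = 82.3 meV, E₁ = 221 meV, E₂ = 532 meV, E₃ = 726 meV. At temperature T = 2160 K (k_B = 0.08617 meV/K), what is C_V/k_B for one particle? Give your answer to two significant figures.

k_BT = 0.08617 × 2160 K = 186.1 meV.
Eᵢ/kT = 0.4422, 1.188, 2.859, 3.901.
Z = Σ e^(−Eᵢ/kT) = e^(−0.4422) + e^(−1.188) + e^(−2.859) + e^(−3.901) = 0.6426 + 0.3048 + 0.05733 + 0.02022 = 1.025.
⟨E⟩ = 161.4 meV, ⟨E²⟩ = 45000 meV².
C_V/k_B = (⟨E²⟩ − ⟨E⟩²)/(kT)² = (45000 − 26050)/34630 = 0.55.

0.55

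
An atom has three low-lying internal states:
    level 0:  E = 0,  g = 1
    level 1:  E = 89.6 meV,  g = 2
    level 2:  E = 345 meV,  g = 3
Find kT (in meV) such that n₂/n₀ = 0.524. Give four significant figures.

n₂/n₀ = (g₂/g₀) exp[−(E₂−E₀)/kT] = 0.524.
⇒ (E₂−E₀)/kT = ln((3/1)/0.524) = ln(5.72519) = 1.74488.
kT = 345 meV / 1.74488 = 197.7 meV.

197.7 meV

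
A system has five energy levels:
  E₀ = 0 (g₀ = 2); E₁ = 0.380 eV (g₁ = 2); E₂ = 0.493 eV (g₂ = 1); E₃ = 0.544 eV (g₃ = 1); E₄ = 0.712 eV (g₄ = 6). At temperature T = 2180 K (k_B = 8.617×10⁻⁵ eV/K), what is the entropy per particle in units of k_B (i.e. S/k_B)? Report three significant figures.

k_BT = 8.617×10⁻⁵ × 2180 K = 0.18785 eV.
Eᵢ/kT = 0, 2.0229, 2.6244, 2.8959, 3.7903.
Z = Σ gᵢe^(−Eᵢ/kT) = 2·e^(−0) + 2·e^(−2.0229) + 1·e^(−2.6244) + 1·e^(−2.8959) + 6·e^(−3.7903) = 2.0000 + 0.26454 + 0.072483 + 0.055249 + 0.13553 = 2.5278.
⟨E⟩ = Σ EᵢPᵢ = 0.10397 eV.
S/k_B = ln Z + ⟨E⟩/kT = ln(2.5278) + 0.10397/0.18785 = 0.92735 + 0.55347 = 1.48.

1.48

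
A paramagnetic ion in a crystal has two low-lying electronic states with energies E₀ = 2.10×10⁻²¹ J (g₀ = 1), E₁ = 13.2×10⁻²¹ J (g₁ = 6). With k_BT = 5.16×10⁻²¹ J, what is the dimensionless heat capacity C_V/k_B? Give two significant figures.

1.1

Eᵢ/kT = 0.4070, 2.558.
Z = Σ gᵢe^(−Eᵢ/kT) = 1·e^(−0.4070) + 6·e^(−2.558) = 0.6656 + 0.4648 = 1.130.
⟨E⟩ = 6.666, ⟨E²⟩ = 74.27.
C_V/k_B = (⟨E²⟩ − ⟨E⟩²)/(kT)² = (74.27 − 44.44)/26.63 = 1.1.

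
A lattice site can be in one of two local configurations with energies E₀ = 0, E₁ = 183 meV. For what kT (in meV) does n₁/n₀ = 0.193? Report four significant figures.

n₁/n₀ = exp[−(E₁−E₀)/kT] = 0.193.
⇒ (E₁−E₀)/kT = ln(1/0.193) = ln(5.18135) = 1.64507.
kT = 183 meV / 1.64507 = 111.2 meV.

111.2 meV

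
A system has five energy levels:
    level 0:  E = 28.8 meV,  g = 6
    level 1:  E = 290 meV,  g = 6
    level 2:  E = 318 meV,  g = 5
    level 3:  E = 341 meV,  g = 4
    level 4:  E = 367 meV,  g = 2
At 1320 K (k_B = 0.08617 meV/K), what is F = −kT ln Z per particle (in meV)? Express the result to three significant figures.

-198 meV

k_BT = 0.08617 × 1320 K = 113.74 meV.
Eᵢ/kT = 0.25321, 2.5497, 2.7959, 2.9981, 3.2267.
Z = Σ gᵢe^(−Eᵢ/kT) = 6·e^(−0.25321) + 6·e^(−2.5497) + 5·e^(−2.7959) + 4·e^(−2.9981) + 2·e^(−3.2267) = 4.6578 + 0.46863 + 0.30530 + 0.19953 + 0.079377 = 5.7106.
F = −kT ln Z = −113.74 × ln(5.7106) = −113.74 × 1.7423 = -198 meV.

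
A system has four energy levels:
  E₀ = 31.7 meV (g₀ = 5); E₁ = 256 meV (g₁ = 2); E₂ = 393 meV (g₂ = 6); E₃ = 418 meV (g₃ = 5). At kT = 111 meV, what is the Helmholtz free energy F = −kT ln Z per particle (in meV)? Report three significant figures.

-161 meV

Eᵢ/kT = 0.28559, 2.3063, 3.5405, 3.7658.
Z = Σ gᵢe^(−Eᵢ/kT) = 5·e^(−0.28559) + 2·e^(−2.3063) + 6·e^(−3.5405) + 5·e^(−3.7658) = 3.7579 + 0.19926 + 0.17399 + 0.11575 = 4.2469.
F = −kT ln Z = −111 × ln(4.2469) = −111 × 1.4462 = -161 meV.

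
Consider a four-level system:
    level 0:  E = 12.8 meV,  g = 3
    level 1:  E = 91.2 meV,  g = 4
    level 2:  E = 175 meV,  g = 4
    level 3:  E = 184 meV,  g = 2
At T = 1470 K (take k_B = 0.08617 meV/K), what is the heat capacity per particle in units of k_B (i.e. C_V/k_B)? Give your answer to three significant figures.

k_BT = 0.08617 × 1470 K = 126.67 meV.
Eᵢ/kT = 0.10105, 0.71998, 1.3815, 1.4526.
Z = Σ gᵢe^(−Eᵢ/kT) = 3·e^(−0.10105) + 4·e^(−0.71998) + 4·e^(−1.3815) + 2·e^(−1.4526) = 2.7117 + 1.9470 + 1.0048 + 0.46792 = 6.1314.
⟨E⟩ = 77.342 meV, ⟨E²⟩ = 10316 meV².
C_V/k_B = (⟨E²⟩ − ⟨E⟩²)/(kT)² = (10316 − 5981.8)/16045 = 0.270.

0.270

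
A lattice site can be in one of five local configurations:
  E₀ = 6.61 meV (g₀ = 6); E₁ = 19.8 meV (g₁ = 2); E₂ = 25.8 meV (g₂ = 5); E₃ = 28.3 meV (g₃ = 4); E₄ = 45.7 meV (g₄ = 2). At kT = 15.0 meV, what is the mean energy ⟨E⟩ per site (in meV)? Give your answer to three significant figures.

Eᵢ/kT = 0.44067, 1.3200, 1.7200, 1.8867, 3.0467.
Z = Σ gᵢe^(−Eᵢ/kT) = 6·e^(−0.44067) + 2·e^(−1.3200) + 5·e^(−1.7200) + 4·e^(−1.8867) + 2·e^(−3.0467) = 3.8616 + 0.53427 + 0.89533 + 0.60628 + 0.095031 = 5.9925.
⟨E⟩ = Σ Eᵢ gᵢe^(−Eᵢ/kT) / Z = (6.61·3.8616 + 19.8·0.53427 + 25.8·0.89533 + 28.3·0.60628 + 45.7·0.095031) / 5.9925 = 13.5 meV.

13.5 meV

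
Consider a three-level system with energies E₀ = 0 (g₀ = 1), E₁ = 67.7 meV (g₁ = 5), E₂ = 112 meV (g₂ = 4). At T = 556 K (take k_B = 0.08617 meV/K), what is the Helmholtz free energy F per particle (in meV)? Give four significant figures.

-45.84 meV

k_BT = 0.08617 × 556 K = 47.9105 meV.
Eᵢ/kT = 0, 1.41305, 2.33769.
Z = Σ gᵢe^(−Eᵢ/kT) = 1·e^(−0) + 5·e^(−1.41305) + 4·e^(−2.33769) = 1.00000 + 1.21700 + 0.386202 = 2.60320.
F = −kT ln Z = −47.9105 × ln(2.60320) = −47.9105 × 0.956741 = -45.84 meV.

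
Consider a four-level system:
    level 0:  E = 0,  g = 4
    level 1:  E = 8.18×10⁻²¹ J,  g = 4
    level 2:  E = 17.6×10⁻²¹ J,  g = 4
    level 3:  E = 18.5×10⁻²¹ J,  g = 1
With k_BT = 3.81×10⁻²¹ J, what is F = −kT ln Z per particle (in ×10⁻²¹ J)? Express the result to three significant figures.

Eᵢ/kT = 0, 2.1470, 4.6194, 4.8556.
Z = Σ gᵢe^(−Eᵢ/kT) = 4·e^(−0) + 4·e^(−2.1470) + 4·e^(−4.6194) + 1·e^(−4.8556) = 4.0000 + 0.46734 + 0.039435 + 0.0077847 = 4.5146.
F = −kT ln Z = −3.81 × ln(4.5146) = −3.81 × 1.5073 = -5.74 ×10⁻²¹ J.

-5.74 ×10⁻²¹ J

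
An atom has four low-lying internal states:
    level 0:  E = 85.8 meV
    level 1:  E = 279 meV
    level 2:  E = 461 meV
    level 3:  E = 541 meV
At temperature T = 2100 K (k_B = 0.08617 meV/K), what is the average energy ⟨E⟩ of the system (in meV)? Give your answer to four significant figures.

182.8 meV

k_BT = 0.08617 × 2100 K = 180.957 meV.
Eᵢ/kT = 0.474146, 1.54180, 2.54757, 2.98966.
Z = Σ e^(−Eᵢ/kT) = e^(−0.474146) + e^(−1.54180) + e^(−2.54757) + e^(−2.98966) = 0.622416 + 0.213996 + 0.0782716 + 0.0503045 = 0.964988.
⟨E⟩ = Σ Eᵢ e^(−Eᵢ/kT) / Z = (85.8·0.622416 + 279·0.213996 + 461·0.0782716 + 541·0.0503045) / 0.964988 = 182.8 meV.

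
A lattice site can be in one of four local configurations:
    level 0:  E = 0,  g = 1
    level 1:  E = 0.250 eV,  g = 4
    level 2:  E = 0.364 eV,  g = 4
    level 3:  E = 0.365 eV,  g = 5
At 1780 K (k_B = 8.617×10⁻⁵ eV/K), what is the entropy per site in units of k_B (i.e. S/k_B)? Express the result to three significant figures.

k_BT = 8.617×10⁻⁵ × 1780 K = 0.15338 eV.
Eᵢ/kT = 0, 1.6299, 2.3732, 2.3797.
Z = Σ gᵢe^(−Eᵢ/kT) = 1·e^(−0) + 4·e^(−1.6299) + 4·e^(−2.3732) + 5·e^(−2.3797) = 1.0000 + 0.78380 + 0.37273 + 0.46289 = 2.6194.
⟨E⟩ = Σ EᵢPᵢ = 0.19110 eV.
S/k_B = ln Z + ⟨E⟩/kT = ln(2.6194) + 0.19110/0.15338 = 0.96295 + 1.2459 = 2.21.

2.21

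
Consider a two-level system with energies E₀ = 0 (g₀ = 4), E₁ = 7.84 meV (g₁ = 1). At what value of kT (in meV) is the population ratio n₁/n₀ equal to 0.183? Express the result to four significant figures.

25.13 meV

n₁/n₀ = (g₁/g₀) exp[−(E₁−E₀)/kT] = 0.183.
⇒ (E₁−E₀)/kT = ln((1/4)/0.183) = ln(1.36612) = 0.311975.
kT = 7.84 meV / 0.311975 = 25.13 meV.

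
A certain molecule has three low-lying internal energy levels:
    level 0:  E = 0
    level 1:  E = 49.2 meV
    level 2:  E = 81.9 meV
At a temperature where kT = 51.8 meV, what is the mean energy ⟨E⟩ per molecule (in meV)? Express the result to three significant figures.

Eᵢ/kT = 0, 0.94981, 1.5811.
Z = Σ e^(−Eᵢ/kT) = e^(−0) + e^(−0.94981) + e^(−1.5811) = 1.0000 + 0.38681 + 0.20575 = 1.5926.
⟨E⟩ = Σ Eᵢ e^(−Eᵢ/kT) / Z = (0·1.0000 + 49.2·0.38681 + 81.9·0.20575) / 1.5926 = 22.5 meV.

22.5 meV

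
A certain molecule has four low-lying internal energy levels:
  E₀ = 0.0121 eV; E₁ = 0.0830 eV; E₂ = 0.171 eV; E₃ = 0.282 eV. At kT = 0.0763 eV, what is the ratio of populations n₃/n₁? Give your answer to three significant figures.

0.0737

n₃/n₁ = exp[−(E₃−E₁)/kT] = exp(−(0.1990 eV)/(0.0763 eV)) = exp(-2.6081) = 0.0737.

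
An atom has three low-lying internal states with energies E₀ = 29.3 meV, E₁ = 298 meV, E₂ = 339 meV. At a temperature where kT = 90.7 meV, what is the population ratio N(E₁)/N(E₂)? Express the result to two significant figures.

1.6

n₁/n₂ = exp[−(E₁−E₂)/kT] = exp(−(-41 meV)/(90.7 meV)) = exp(0.4520) = 1.6.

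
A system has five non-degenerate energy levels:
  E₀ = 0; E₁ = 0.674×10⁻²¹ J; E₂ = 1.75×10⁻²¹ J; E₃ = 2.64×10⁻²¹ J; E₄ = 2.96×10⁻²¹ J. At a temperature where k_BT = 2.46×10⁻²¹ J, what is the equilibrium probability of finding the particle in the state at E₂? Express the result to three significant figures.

0.170

Eᵢ/kT = 0, 0.27398, 0.71138, 1.0732, 1.2033.
Z = Σ e^(−Eᵢ/kT) = e^(−0) + e^(−0.27398) + e^(−0.71138) + e^(−1.0732) + e^(−1.2033) = 1.0000 + 0.76035 + 0.49097 + 0.34191 + 0.30020 = 2.8934.
P₂ = e^(−E₂/kT) / Z = 0.49097/2.8934 = 0.170.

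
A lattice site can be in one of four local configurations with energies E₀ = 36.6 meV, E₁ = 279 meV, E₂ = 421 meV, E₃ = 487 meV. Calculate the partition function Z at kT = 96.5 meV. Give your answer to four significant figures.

Z = 0.7590

Eᵢ/kT = 0.379275, 2.89119, 4.36269, 5.04663.
Z = Σ e^(−Eᵢ/kT) = e^(−0.379275) + e^(−2.89119) + e^(−4.36269) + e^(−5.04663) = 0.684357 + 0.0555101 + 0.0127441 + 0.00643097 = 0.759042.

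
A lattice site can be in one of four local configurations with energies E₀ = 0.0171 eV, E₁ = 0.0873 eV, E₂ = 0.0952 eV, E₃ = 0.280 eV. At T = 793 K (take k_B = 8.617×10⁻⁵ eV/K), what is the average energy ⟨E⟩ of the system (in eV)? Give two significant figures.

0.050 eV

k_BT = 8.617×10⁻⁵ × 793 K = 0.06833 eV.
Eᵢ/kT = 0.2503, 1.278, 1.393, 4.098.
Z = Σ e^(−Eᵢ/kT) = e^(−0.2503) + e^(−1.278) + e^(−1.393) + e^(−4.098) = 0.7786 + 0.2786 + 0.2483 + 0.01661 = 1.322.
⟨E⟩ = Σ Eᵢ e^(−Eᵢ/kT) / Z = (0.0171·0.7786 + 0.0873·0.2786 + 0.0952·0.2483 + 0.280·0.01661) / 1.322 = 0.050 eV.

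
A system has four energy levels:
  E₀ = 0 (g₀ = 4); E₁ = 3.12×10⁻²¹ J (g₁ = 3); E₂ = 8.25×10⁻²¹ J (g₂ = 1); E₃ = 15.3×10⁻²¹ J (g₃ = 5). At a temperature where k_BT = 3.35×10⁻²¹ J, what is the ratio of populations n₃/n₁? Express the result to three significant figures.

0.0439

n₃/n₁ = (g₃/g₁) exp[−(E₃−E₁)/kT] = (5/3) × exp(−(12.18 ×10⁻²¹ J)/(3.35 ×10⁻²¹ J)) = (5/3) × exp(-3.6358) = 0.0439.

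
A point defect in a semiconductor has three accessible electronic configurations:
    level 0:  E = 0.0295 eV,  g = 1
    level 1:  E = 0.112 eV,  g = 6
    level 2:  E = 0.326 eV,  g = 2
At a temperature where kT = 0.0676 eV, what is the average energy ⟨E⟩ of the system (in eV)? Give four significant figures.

0.08439 eV

Eᵢ/kT = 0.436391, 1.65680, 4.82249.
Z = Σ gᵢe^(−Eᵢ/kT) = 1·e^(−0.436391) + 6·e^(−1.65680) + 2·e^(−4.82249) = 0.646365 + 1.14449 + 0.0160935 = 1.80695.
⟨E⟩ = Σ Eᵢ gᵢe^(−Eᵢ/kT) / Z = (0.0295·0.646365 + 0.112·1.14449 + 0.326·0.0160935) / 1.80695 = 0.08439 eV.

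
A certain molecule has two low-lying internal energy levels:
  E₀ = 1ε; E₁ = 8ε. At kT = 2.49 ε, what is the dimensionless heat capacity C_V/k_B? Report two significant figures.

Eᵢ/kT = 0.4016, 3.213.
Z = Σ e^(−Eᵢ/kT) = e^(−0.4016) + e^(−3.213) = 0.6692 + 0.04024 = 0.7094.
⟨E⟩ = 1.397 ε, ⟨E²⟩ = 4.574 ε².
C_V/k_B = (⟨E²⟩ − ⟨E⟩²)/(kT)² = (4.574 − 1.952)/6.200 = 0.42.

0.42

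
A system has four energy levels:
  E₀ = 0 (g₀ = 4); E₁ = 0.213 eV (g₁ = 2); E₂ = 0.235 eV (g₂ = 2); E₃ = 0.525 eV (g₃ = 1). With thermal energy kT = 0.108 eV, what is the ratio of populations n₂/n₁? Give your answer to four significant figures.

0.8157

n₂/n₁ = (g₂/g₁) exp[−(E₂−E₁)/kT] = (2/2) × exp(−(0.022 eV)/(0.108 eV)) = (2/2) × exp(-0.203704) = 0.8157.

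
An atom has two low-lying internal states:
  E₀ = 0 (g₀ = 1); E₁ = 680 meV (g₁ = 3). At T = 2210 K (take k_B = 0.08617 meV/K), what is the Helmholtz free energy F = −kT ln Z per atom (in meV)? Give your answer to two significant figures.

-15 meV

k_BT = 0.08617 × 2210 K = 190.4 meV.
Eᵢ/kT = 0, 3.571.
Z = Σ gᵢe^(−Eᵢ/kT) = 1·e^(−0) + 3·e^(−3.571) = 1.000 + 0.08438 = 1.084.
F = −kT ln Z = −190.4 × ln(1.084) = −190.4 × 0.08066 = -15 meV.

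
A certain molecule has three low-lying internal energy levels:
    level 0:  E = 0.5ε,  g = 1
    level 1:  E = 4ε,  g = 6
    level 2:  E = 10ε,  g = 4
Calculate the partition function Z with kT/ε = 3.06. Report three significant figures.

Z = 2.63

Eᵢ/kT = 0.16340, 1.3072, 3.2680.
Z = Σ gᵢe^(−Eᵢ/kT) = 1·e^(−0.16340) + 6·e^(−1.3072) + 4·e^(−3.2680) = 0.84925 + 1.6235 + 0.15233 = 2.6251.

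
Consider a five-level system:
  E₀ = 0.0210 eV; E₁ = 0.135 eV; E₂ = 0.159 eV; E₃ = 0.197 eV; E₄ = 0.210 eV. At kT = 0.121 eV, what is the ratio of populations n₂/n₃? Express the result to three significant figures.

1.37

n₂/n₃ = exp[−(E₂−E₃)/kT] = exp(−(-0.038 eV)/(0.121 eV)) = exp(0.31405) = 1.37.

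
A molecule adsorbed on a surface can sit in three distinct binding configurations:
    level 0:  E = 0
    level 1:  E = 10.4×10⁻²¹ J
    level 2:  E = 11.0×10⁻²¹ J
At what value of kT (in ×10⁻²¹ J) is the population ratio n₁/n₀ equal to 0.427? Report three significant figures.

n₁/n₀ = exp[−(E₁−E₀)/kT] = 0.427.
⇒ (E₁−E₀)/kT = ln(1/0.427) = ln(2.3419) = 0.85096.
kT = 10.4 ×10⁻²¹ J / 0.85096 = 12.2 ×10⁻²¹ J.

12.2 ×10⁻²¹ J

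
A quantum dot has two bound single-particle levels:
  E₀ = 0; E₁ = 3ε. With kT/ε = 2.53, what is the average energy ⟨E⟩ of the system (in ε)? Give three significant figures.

0.702 ε

Eᵢ/kT = 0, 1.1858.
Z = Σ e^(−Eᵢ/kT) = e^(−0) + e^(−1.1858) = 1.0000 + 0.30550 = 1.3055.
⟨E⟩ = Σ Eᵢ e^(−Eᵢ/kT) / Z = (0·1.0000 + 3·0.30550) / 1.3055 = 0.702 ε.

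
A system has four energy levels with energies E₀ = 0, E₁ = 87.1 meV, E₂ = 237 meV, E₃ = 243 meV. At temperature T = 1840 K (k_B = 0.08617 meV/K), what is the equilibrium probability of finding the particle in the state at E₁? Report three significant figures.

0.286

k_BT = 0.08617 × 1840 K = 158.55 meV.
Eᵢ/kT = 0, 0.54935, 1.4948, 1.5326.
Z = Σ e^(−Eᵢ/kT) = e^(−0) + e^(−0.54935) + e^(−1.4948) + e^(−1.5326) = 1.0000 + 0.57732 + 0.22429 + 0.21597 = 2.0176.
P₁ = e^(−E₁/kT) / Z = 0.57732/2.0176 = 0.286.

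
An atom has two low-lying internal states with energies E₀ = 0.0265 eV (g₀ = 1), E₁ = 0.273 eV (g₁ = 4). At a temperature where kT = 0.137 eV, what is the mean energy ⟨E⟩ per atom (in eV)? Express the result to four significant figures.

Eᵢ/kT = 0.193431, 1.99270.
Z = Σ gᵢe^(−Eᵢ/kT) = 1·e^(−0.193431) + 4·e^(−1.99270) = 0.824127 + 0.545307 = 1.36943.
⟨E⟩ = Σ Eᵢ gᵢe^(−Eᵢ/kT) / Z = (0.0265·0.824127 + 0.273·0.545307) / 1.36943 = 0.1247 eV.

0.1247 eV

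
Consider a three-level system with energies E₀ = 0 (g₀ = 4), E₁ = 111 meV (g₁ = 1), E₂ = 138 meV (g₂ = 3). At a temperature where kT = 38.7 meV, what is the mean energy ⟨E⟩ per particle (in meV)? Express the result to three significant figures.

4.35 meV

Eᵢ/kT = 0, 2.8682, 3.5659.
Z = Σ gᵢe^(−Eᵢ/kT) = 4·e^(−0) + 1·e^(−2.8682) + 3·e^(−3.5659) = 4.0000 + 0.056801 + 0.084815 = 4.1416.
⟨E⟩ = Σ Eᵢ gᵢe^(−Eᵢ/kT) / Z = (0·4.0000 + 111·0.056801 + 138·0.084815) / 4.1416 = 4.35 meV.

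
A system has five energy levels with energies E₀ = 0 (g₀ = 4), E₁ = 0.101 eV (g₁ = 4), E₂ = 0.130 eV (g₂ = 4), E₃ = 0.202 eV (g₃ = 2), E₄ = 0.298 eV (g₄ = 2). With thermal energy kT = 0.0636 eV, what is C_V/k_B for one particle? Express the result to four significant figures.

Eᵢ/kT = 0, 1.58805, 2.04403, 3.17610, 4.68553.
Z = Σ gᵢe^(−Eᵢ/kT) = 4·e^(−0) + 4·e^(−1.58805) + 4·e^(−2.04403) + 2·e^(−3.17610) + 2·e^(−4.68553) = 4.00000 + 0.817295 + 0.518023 + 0.0834963 + 0.0184557 = 5.43727.
⟨E⟩ = 0.0316806 eV, ⟨E²⟩ = 0.00407148 eV².
C_V/k_B = (⟨E²⟩ − ⟨E⟩²)/(kT)² = (0.00407148 − 0.00100366)/0.00404496 = 0.7584.

0.7584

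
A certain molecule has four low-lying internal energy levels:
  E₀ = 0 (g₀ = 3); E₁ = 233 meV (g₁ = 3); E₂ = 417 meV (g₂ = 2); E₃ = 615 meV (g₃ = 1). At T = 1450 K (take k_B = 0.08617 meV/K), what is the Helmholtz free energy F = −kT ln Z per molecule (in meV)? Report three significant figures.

-158 meV

k_BT = 0.08617 × 1450 K = 124.95 meV.
Eᵢ/kT = 0, 1.8647, 3.3373, 4.9220.
Z = Σ gᵢe^(−Eᵢ/kT) = 3·e^(−0) + 3·e^(−1.8647) + 2·e^(−3.3373) + 1·e^(−4.9220) = 3.0000 + 0.46483 + 0.071066 + 0.0072845 = 3.5432.
F = −kT ln Z = −124.95 × ln(3.5432) = −124.95 × 1.2650 = -158 meV.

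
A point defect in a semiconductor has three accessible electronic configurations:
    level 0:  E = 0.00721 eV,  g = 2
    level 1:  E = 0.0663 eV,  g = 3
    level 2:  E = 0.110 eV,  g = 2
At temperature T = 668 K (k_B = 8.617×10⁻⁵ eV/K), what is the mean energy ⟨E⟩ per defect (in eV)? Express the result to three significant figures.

k_BT = 8.617×10⁻⁵ × 668 K = 0.057562 eV.
Eᵢ/kT = 0.12526, 1.1518, 1.9110.
Z = Σ gᵢe^(−Eᵢ/kT) = 2·e^(−0.12526) + 3·e^(−1.1518) + 2·e^(−1.9110) = 1.7645 + 0.94820 + 0.29586 = 3.0086.
⟨E⟩ = Σ Eᵢ gᵢe^(−Eᵢ/kT) / Z = (0.00721·1.7645 + 0.0663·0.94820 + 0.110·0.29586) / 3.0086 = 0.0359 eV.

0.0359 eV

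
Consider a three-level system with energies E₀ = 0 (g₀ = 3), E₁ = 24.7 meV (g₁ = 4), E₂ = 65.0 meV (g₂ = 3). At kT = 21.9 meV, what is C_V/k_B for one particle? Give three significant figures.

Eᵢ/kT = 0, 1.1279, 2.9680.
Z = Σ gᵢe^(−Eᵢ/kT) = 3·e^(−0) + 4·e^(−1.1279) + 3·e^(−2.9680) = 3.0000 + 1.2948 + 0.15422 = 4.4490.
⟨E⟩ = 9.4416 meV, ⟨E²⟩ = 324.01 meV².
C_V/k_B = (⟨E²⟩ − ⟨E⟩²)/(kT)² = (324.01 − 89.144)/479.61 = 0.490.

0.490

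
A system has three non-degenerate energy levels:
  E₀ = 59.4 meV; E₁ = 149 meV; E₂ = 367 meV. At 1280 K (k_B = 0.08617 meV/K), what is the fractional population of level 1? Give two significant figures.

k_BT = 0.08617 × 1280 K = 110.3 meV.
Eᵢ/kT = 0.5385, 1.351, 3.327.
Z = Σ e^(−Eᵢ/kT) = e^(−0.5385) + e^(−1.351) + e^(−3.327) = 0.5836 + 0.2590 + 0.03590 = 0.8785.
P₁ = e^(−E₁/kT) / Z = 0.2590/0.8785 = 0.29.

0.29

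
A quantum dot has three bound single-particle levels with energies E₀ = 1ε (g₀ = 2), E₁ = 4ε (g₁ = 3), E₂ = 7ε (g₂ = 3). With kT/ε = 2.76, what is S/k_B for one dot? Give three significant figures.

1.76

Eᵢ/kT = 0.36232, 1.4493, 2.5362.
Z = Σ gᵢe^(−Eᵢ/kT) = 2·e^(−0.36232) + 3·e^(−1.4493) + 3·e^(−2.5362) = 1.3921 + 0.70420 + 0.23750 = 2.3338.
⟨E⟩ = Σ EᵢPᵢ = 2.5158 ε.
S/k_B = ln Z + ⟨E⟩/kT = ln(2.3338) + 2.5158/2.76 = 0.84750 + 0.91152 = 1.76.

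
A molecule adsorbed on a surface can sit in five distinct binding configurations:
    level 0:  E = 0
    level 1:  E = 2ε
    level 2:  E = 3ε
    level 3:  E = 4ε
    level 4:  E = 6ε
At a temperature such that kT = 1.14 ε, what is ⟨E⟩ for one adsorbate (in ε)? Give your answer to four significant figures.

Eᵢ/kT = 0, 1.75439, 2.63158, 3.50877, 5.26316.
Z = Σ e^(−Eᵢ/kT) = e^(−0) + e^(−1.75439) + e^(−2.63158) + e^(−3.50877) + e^(−5.26316) = 1.00000 + 0.173013 + 0.0719647 + 0.0299337 + 0.00517891 = 1.28009.
⟨E⟩ = Σ Eᵢ e^(−Eᵢ/kT) / Z = (0·1.00000 + 2·0.173013 + 3·0.0719647 + 4·0.0299337 + 6·0.00517891) / 1.28009 = 0.5568 ε.

0.5568 ε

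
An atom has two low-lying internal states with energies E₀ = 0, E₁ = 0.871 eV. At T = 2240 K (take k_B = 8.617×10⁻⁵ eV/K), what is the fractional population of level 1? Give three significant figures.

0.0109

k_BT = 8.617×10⁻⁵ × 2240 K = 0.19302 eV.
Eᵢ/kT = 0, 4.5125.
Z = Σ e^(−Eᵢ/kT) = e^(−0) + e^(−4.5125) = 1.0000 + 0.010971 = 1.0110.
P₁ = e^(−E₁/kT) / Z = 0.010971/1.0110 = 0.0109.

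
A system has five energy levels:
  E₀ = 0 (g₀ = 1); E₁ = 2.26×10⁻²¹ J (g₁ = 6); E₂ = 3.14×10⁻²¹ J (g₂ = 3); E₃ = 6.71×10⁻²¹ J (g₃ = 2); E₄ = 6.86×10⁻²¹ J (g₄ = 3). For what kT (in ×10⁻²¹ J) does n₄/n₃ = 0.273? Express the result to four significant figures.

0.08804 ×10⁻²¹ J

n₄/n₃ = (g₄/g₃) exp[−(E₄−E₃)/kT] = 0.273.
⇒ (E₄−E₃)/kT = ln((3/2)/0.273) = ln(5.49451) = 1.70375.
kT = 0.15 ×10⁻²¹ J / 1.70375 = 0.08804 ×10⁻²¹ J.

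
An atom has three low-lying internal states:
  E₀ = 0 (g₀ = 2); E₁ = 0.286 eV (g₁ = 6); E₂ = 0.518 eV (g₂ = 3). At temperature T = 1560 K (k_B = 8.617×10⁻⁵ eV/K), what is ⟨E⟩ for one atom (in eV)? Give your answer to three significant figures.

k_BT = 8.617×10⁻⁵ × 1560 K = 0.13443 eV.
Eᵢ/kT = 0, 2.1275, 3.8533.
Z = Σ gᵢe^(−Eᵢ/kT) = 2·e^(−0) + 6·e^(−2.1275) + 3·e^(−3.8533) = 2.0000 + 0.71481 + 0.063629 = 2.7784.
⟨E⟩ = Σ Eᵢ gᵢe^(−Eᵢ/kT) / Z = (0·2.0000 + 0.286·0.71481 + 0.518·0.063629) / 2.7784 = 0.0854 eV.

0.0854 eV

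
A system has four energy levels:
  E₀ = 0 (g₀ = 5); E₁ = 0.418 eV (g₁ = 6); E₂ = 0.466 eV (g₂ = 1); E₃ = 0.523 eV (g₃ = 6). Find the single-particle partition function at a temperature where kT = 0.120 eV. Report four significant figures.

Eᵢ/kT = 0, 3.48333, 3.88333, 4.35833.
Z = Σ gᵢe^(−Eᵢ/kT) = 5·e^(−0) + 6·e^(−3.48333) + 1·e^(−3.88333) + 6·e^(−4.35833) = 5.00000 + 0.184230 + 0.0205822 + 0.0767985 = 5.28161.

Z = 5.282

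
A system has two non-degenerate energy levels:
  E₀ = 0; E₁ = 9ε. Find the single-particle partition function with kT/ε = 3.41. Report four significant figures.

Z = 1.071

Eᵢ/kT = 0, 2.63930.
Z = Σ e^(−Eᵢ/kT) = e^(−0) + e^(−2.63930) = 1.00000 + 0.0714112 = 1.07141.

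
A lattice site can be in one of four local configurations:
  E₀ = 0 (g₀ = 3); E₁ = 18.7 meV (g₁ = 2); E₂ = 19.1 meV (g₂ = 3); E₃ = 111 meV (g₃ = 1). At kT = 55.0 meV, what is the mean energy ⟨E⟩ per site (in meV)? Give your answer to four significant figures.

12.26 meV

Eᵢ/kT = 0, 0.340000, 0.347273, 2.01818.
Z = Σ gᵢe^(−Eᵢ/kT) = 3·e^(−0) + 2·e^(−0.340000) + 3·e^(−0.347273) + 1·e^(−2.01818) = 3.00000 + 1.42354 + 2.11984 + 0.132897 = 6.67628.
⟨E⟩ = Σ Eᵢ gᵢe^(−Eᵢ/kT) / Z = (0·3.00000 + 18.7·1.42354 + 19.1·2.11984 + 111·0.132897) / 6.67628 = 12.26 meV.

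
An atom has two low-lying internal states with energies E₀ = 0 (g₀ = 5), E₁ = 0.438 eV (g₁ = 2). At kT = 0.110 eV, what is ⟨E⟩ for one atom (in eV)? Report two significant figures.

Eᵢ/kT = 0, 3.982.
Z = Σ gᵢe^(−Eᵢ/kT) = 5·e^(−0) + 2·e^(−3.982) = 5.000 + 0.03730 = 5.037.
⟨E⟩ = Σ Eᵢ gᵢe^(−Eᵢ/kT) / Z = (0·5.000 + 0.438·0.03730) / 5.037 = 0.0032 eV.

0.0032 eV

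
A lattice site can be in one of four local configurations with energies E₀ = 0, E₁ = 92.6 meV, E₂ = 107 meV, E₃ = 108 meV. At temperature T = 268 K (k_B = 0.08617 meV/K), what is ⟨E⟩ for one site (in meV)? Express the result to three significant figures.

k_BT = 0.08617 × 268 K = 23.094 meV.
Eᵢ/kT = 0, 4.0097, 4.6332, 4.6765.
Z = Σ e^(−Eᵢ/kT) = e^(−0) + e^(−4.0097) + e^(−4.6332) + e^(−4.6765) = 1.0000 + 0.018139 + 0.0097236 + 0.0093115 = 1.0372.
⟨E⟩ = Σ Eᵢ e^(−Eᵢ/kT) / Z = (0·1.0000 + 92.6·0.018139 + 107·0.0097236 + 108·0.0093115) / 1.0372 = 3.59 meV.

3.59 meV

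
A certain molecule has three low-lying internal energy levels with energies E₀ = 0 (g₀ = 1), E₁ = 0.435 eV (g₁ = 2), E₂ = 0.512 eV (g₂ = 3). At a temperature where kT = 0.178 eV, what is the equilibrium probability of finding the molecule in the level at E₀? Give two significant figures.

0.74

Eᵢ/kT = 0, 2.444, 2.876.
Z = Σ gᵢe^(−Eᵢ/kT) = 1·e^(−0) + 2·e^(−2.444) + 3·e^(−2.876) = 1.000 + 0.1736 + 0.1691 = 1.343.
P₀ = g₀ e^(−E₀/kT) / Z = 1.000/1.343 = 0.74.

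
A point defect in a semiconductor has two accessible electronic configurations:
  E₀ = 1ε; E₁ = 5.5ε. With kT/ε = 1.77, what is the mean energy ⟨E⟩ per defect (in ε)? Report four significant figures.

Eᵢ/kT = 0.564972, 3.10734.
Z = Σ e^(−Eᵢ/kT) = e^(−0.564972) + e^(−3.10734) = 0.568376 + 0.0447198 = 0.613096.
⟨E⟩ = Σ Eᵢ e^(−Eᵢ/kT) / Z = (1·0.568376 + 5.5·0.0447198) / 0.613096 = 1.328 ε.

1.328 ε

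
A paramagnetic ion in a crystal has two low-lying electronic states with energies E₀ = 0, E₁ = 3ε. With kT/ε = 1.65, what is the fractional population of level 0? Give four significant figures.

Eᵢ/kT = 0, 1.81818.
Z = Σ e^(−Eᵢ/kT) = e^(−0) + e^(−1.81818) = 1.00000 + 0.162321 = 1.16232.
P₀ = e^(−E₀/kT) / Z = 1.00000/1.16232 = 0.8603.

0.8603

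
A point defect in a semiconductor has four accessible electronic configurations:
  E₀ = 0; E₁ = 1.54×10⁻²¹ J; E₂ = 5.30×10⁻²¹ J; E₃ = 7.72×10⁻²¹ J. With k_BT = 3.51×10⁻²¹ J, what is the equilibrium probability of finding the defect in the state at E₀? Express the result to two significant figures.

Eᵢ/kT = 0, 0.4387, 1.510, 2.199.
Z = Σ e^(−Eᵢ/kT) = e^(−0) + e^(−0.4387) + e^(−1.510) + e^(−2.199) = 1.000 + 0.6449 + 0.2209 + 0.1109 = 1.977.
P₀ = e^(−E₀/kT) / Z = 1.000/1.977 = 0.51.

0.51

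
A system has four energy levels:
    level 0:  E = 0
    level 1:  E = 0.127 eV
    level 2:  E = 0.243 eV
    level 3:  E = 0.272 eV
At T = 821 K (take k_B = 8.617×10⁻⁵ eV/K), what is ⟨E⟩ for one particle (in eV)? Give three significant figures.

k_BT = 8.617×10⁻⁵ × 821 K = 0.070746 eV.
Eᵢ/kT = 0, 1.7952, 3.4348, 3.8447.
Z = Σ e^(−Eᵢ/kT) = e^(−0) + e^(−1.7952) + e^(−3.4348) + e^(−3.8447) = 1.0000 + 0.16609 + 0.032232 + 0.021393 = 1.2197.
⟨E⟩ = Σ Eᵢ e^(−Eᵢ/kT) / Z = (0·1.0000 + 0.127·0.16609 + 0.243·0.032232 + 0.272·0.021393) / 1.2197 = 0.0285 eV.

0.0285 eV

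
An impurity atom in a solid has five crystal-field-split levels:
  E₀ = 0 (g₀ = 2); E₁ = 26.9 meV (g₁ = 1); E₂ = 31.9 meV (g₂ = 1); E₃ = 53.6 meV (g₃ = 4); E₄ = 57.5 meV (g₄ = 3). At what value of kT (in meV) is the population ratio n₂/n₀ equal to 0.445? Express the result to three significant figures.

n₂/n₀ = (g₂/g₀) exp[−(E₂−E₀)/kT] = 0.445.
⇒ (E₂−E₀)/kT = ln((1/2)/0.445) = ln(1.1236) = 0.11654.
kT = 31.9 meV / 0.11654 = 274 meV.

274 meV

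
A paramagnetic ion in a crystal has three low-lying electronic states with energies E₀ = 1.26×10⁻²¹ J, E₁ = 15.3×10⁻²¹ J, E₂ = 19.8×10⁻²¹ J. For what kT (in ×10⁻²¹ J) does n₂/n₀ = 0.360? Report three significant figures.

18.1 ×10⁻²¹ J

n₂/n₀ = exp[−(E₂−E₀)/kT] = 0.360.
⇒ (E₂−E₀)/kT = ln(1/0.360) = ln(2.7778) = 1.0217.
kT = 18.54 ×10⁻²¹ J / 1.0217 = 18.1 ×10⁻²¹ J.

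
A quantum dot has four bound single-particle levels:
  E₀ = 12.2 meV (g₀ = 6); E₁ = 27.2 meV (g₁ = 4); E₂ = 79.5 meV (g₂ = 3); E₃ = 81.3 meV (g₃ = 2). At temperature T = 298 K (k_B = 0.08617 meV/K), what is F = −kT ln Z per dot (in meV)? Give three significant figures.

-43.0 meV

k_BT = 0.08617 × 298 K = 25.679 meV.
Eᵢ/kT = 0.47510, 1.0592, 3.0959, 3.1660.
Z = Σ gᵢe^(−Eᵢ/kT) = 6·e^(−0.47510) + 4·e^(−1.0592) + 3·e^(−3.0959) + 2·e^(−3.1660) = 3.7309 + 1.3869 + 0.13570 + 0.084344 = 5.3378.
F = −kT ln Z = −25.679 × ln(5.3378) = −25.679 × 1.6748 = -43.0 meV.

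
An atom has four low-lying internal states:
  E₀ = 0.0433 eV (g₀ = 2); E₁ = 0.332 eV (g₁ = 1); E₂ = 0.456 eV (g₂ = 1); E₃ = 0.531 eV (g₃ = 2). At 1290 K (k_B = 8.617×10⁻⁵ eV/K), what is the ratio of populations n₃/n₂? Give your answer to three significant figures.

k_BT = 8.617×10⁻⁵ × 1290 K = 0.11116 eV.
n₃/n₂ = (g₃/g₂) exp[−(E₃−E₂)/kT] = (2/1) × exp(−(0.075 eV)/(0.11116 eV)) = (2/1) × exp(-0.67470) = 1.02.

1.02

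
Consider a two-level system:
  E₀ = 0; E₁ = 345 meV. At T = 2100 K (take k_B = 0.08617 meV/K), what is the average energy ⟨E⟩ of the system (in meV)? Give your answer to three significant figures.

k_BT = 0.08617 × 2100 K = 180.96 meV.
Eᵢ/kT = 0, 1.9065.
Z = Σ e^(−Eᵢ/kT) = e^(−0) + e^(−1.9065) = 1.0000 + 0.14860 = 1.1486.
⟨E⟩ = Σ Eᵢ e^(−Eᵢ/kT) / Z = (0·1.0000 + 345·0.14860) / 1.1486 = 44.6 meV.

44.6 meV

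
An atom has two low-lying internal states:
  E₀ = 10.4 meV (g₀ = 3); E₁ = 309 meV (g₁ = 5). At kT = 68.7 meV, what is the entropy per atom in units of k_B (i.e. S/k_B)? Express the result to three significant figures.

Eᵢ/kT = 0.15138, 4.4978.
Z = Σ gᵢe^(−Eᵢ/kT) = 3·e^(−0.15138) + 5·e^(−4.4978) = 2.5786 + 0.055667 = 2.6343.
⟨E⟩ = Σ EᵢPᵢ = 16.710 meV.
S/k_B = ln Z + ⟨E⟩/kT = ln(2.6343) + 16.710/68.7 = 0.96862 + 0.24323 = 1.21.

1.21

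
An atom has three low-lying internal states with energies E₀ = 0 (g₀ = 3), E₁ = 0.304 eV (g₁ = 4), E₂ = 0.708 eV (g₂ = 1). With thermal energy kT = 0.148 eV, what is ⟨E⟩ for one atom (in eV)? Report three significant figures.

Eᵢ/kT = 0, 2.0541, 4.7838.
Z = Σ gᵢe^(−Eᵢ/kT) = 3·e^(−0) + 4·e^(−2.0541) + 1·e^(−4.7838) = 3.0000 + 0.51283 + 0.0083642 = 3.5212.
⟨E⟩ = Σ Eᵢ gᵢe^(−Eᵢ/kT) / Z = (0·3.0000 + 0.304·0.51283 + 0.708·0.0083642) / 3.5212 = 0.0460 eV.

0.0460 eV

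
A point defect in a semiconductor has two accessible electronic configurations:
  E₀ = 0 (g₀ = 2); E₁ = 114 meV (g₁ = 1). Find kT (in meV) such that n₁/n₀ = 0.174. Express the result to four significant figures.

108.0 meV

n₁/n₀ = (g₁/g₀) exp[−(E₁−E₀)/kT] = 0.174.
⇒ (E₁−E₀)/kT = ln((1/2)/0.174) = ln(2.87356) = 1.05555.
kT = 114 meV / 1.05555 = 108.0 meV.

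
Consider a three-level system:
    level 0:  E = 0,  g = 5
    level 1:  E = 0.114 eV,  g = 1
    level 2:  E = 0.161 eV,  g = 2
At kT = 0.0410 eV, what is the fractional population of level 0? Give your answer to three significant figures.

0.980

Eᵢ/kT = 0, 2.7805, 3.9268.
Z = Σ gᵢe^(−Eᵢ/kT) = 5·e^(−0) + 1·e^(−2.7805) + 2·e^(−3.9268) = 5.0000 + 0.062007 + 0.039413 = 5.1014.
P₀ = g₀ e^(−E₀/kT) / Z = 5.0000/5.1014 = 0.980.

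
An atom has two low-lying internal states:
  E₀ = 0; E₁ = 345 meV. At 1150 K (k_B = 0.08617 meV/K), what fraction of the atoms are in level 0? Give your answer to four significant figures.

k_BT = 0.08617 × 1150 K = 99.0955 meV.
Eᵢ/kT = 0, 3.48149.
Z = Σ e^(−Eᵢ/kT) = e^(−0) + e^(−3.48149) = 1.00000 + 0.0307615 = 1.03076.
P₀ = e^(−E₀/kT) / Z = 1.00000/1.03076 = 0.9702.

0.9702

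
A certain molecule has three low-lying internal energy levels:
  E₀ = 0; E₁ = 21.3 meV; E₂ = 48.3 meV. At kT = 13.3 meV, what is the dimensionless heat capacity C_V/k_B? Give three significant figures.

Eᵢ/kT = 0, 1.6015, 3.6316.
Z = Σ e^(−Eᵢ/kT) = e^(−0) + e^(−1.6015) + e^(−3.6316) = 1.0000 + 0.20159 + 0.026474 = 1.2281.
⟨E⟩ = 4.5375 meV, ⟨E²⟩ = 124.76 meV².
C_V/k_B = (⟨E²⟩ − ⟨E⟩²)/(kT)² = (124.76 − 20.589)/176.89 = 0.589.

0.589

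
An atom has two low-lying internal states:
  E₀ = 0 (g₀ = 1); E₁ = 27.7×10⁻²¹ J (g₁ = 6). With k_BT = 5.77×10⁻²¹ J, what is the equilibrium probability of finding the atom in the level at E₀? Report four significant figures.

0.9530

Eᵢ/kT = 0, 4.80069.
Z = Σ gᵢe^(−Eᵢ/kT) = 1·e^(−0) + 6·e^(−4.80069) = 1.00000 + 0.0493444 = 1.04934.
P₀ = g₀ e^(−E₀/kT) / Z = 1.00000/1.04934 = 0.9530.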